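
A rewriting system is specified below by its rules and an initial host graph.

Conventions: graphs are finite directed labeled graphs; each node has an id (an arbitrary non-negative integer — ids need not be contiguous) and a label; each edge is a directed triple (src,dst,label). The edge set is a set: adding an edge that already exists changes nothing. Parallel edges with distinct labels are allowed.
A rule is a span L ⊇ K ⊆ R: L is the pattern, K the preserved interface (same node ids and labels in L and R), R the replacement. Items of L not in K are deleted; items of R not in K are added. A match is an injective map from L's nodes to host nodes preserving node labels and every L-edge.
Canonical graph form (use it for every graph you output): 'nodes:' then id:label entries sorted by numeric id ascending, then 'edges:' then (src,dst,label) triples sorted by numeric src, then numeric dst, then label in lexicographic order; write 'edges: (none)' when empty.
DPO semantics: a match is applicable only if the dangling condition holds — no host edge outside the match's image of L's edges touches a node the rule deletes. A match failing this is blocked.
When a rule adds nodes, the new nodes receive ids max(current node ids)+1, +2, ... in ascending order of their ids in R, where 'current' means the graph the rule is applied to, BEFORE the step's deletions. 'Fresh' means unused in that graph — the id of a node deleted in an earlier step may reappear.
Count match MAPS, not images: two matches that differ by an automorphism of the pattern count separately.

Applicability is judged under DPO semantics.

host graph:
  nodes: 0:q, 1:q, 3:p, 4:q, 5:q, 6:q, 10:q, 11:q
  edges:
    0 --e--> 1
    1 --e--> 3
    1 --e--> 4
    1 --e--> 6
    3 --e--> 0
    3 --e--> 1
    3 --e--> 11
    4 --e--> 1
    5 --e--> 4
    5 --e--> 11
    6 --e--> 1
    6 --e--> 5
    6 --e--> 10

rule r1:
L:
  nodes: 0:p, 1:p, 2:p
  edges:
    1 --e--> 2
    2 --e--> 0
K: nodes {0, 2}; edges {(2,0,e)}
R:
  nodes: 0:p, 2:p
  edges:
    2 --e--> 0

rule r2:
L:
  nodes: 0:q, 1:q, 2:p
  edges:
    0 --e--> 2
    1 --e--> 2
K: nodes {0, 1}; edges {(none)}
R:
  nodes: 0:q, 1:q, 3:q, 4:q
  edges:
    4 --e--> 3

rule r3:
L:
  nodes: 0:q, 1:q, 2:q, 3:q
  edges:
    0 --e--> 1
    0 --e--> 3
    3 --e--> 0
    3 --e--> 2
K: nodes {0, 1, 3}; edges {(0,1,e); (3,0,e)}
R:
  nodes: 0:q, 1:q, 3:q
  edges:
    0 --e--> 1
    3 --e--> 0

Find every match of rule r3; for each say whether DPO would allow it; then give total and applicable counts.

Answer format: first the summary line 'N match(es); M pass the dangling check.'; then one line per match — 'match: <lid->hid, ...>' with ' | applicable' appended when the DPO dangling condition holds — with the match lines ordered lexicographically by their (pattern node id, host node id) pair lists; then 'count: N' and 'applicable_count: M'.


4 match(es); 1 pass the dangling check.
match: 0->1, 1->4, 2->5, 3->6
match: 0->1, 1->4, 2->10, 3->6 | applicable
match: 0->6, 1->5, 2->4, 3->1
match: 0->6, 1->10, 2->4, 3->1
count: 4
applicable_count: 1


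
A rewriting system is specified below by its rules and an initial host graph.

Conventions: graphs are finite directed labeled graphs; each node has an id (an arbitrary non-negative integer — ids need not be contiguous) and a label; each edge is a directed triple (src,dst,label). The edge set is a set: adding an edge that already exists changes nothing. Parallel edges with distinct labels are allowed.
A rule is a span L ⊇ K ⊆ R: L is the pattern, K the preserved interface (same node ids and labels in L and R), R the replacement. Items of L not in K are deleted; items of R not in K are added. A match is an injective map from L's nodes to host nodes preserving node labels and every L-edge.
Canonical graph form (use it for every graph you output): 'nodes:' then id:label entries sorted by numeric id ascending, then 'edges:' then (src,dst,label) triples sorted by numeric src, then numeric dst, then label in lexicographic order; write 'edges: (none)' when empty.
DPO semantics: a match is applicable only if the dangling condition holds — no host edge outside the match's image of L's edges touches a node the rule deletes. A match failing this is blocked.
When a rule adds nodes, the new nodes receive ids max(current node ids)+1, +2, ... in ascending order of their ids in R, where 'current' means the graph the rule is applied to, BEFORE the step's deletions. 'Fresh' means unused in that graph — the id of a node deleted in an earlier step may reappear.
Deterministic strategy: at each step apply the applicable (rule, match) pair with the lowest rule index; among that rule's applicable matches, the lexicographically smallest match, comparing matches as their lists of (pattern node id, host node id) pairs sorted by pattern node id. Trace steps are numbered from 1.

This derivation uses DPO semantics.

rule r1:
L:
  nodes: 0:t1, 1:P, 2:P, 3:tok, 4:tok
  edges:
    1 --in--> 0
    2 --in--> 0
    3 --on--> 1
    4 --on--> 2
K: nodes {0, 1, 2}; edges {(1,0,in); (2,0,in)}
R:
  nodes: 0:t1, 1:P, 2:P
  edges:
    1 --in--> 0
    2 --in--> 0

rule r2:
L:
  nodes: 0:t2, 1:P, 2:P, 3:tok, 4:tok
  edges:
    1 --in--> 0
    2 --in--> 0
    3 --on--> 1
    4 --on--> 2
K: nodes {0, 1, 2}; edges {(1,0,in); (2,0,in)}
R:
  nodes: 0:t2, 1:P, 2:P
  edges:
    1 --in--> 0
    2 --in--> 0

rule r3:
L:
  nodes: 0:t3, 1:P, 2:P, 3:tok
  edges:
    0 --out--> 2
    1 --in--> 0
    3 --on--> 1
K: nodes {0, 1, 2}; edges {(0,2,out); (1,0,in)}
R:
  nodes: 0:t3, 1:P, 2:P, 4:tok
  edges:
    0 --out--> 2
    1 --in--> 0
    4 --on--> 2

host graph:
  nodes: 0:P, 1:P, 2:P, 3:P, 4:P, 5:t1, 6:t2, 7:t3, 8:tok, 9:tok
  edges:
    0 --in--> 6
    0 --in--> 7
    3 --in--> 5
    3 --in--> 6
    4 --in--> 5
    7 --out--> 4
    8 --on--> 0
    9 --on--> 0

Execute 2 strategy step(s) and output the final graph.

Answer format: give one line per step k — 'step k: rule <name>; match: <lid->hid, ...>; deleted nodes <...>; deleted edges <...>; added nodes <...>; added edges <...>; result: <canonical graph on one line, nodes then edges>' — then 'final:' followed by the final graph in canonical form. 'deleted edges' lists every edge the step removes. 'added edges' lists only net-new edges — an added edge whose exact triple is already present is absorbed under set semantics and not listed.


step 1: rule r3; match: 0->7, 1->0, 2->4, 3->8; deleted nodes 8; deleted edges (8,0,on); added nodes 10; added edges (10,4,on); result: nodes: 0:P, 1:P, 2:P, 3:P, 4:P, 5:t1, 6:t2, 7:t3, 9:tok, 10:tok edges: (0,6,in); (0,7,in); (3,5,in); (3,6,in); (4,5,in); (7,4,out); (9,0,on); (10,4,on)
step 2: rule r3; match: 0->7, 1->0, 2->4, 3->9; deleted nodes 9; deleted edges (9,0,on); added nodes 11; added edges (11,4,on); result: nodes: 0:P, 1:P, 2:P, 3:P, 4:P, 5:t1, 6:t2, 7:t3, 10:tok, 11:tok edges: (0,6,in); (0,7,in); (3,5,in); (3,6,in); (4,5,in); (7,4,out); (10,4,on); (11,4,on)
final:
nodes: 0:P, 1:P, 2:P, 3:P, 4:P, 5:t1, 6:t2, 7:t3, 10:tok, 11:tok
edges: (0,6,in); (0,7,in); (3,5,in); (3,6,in); (4,5,in); (7,4,out); (10,4,on); (11,4,on)


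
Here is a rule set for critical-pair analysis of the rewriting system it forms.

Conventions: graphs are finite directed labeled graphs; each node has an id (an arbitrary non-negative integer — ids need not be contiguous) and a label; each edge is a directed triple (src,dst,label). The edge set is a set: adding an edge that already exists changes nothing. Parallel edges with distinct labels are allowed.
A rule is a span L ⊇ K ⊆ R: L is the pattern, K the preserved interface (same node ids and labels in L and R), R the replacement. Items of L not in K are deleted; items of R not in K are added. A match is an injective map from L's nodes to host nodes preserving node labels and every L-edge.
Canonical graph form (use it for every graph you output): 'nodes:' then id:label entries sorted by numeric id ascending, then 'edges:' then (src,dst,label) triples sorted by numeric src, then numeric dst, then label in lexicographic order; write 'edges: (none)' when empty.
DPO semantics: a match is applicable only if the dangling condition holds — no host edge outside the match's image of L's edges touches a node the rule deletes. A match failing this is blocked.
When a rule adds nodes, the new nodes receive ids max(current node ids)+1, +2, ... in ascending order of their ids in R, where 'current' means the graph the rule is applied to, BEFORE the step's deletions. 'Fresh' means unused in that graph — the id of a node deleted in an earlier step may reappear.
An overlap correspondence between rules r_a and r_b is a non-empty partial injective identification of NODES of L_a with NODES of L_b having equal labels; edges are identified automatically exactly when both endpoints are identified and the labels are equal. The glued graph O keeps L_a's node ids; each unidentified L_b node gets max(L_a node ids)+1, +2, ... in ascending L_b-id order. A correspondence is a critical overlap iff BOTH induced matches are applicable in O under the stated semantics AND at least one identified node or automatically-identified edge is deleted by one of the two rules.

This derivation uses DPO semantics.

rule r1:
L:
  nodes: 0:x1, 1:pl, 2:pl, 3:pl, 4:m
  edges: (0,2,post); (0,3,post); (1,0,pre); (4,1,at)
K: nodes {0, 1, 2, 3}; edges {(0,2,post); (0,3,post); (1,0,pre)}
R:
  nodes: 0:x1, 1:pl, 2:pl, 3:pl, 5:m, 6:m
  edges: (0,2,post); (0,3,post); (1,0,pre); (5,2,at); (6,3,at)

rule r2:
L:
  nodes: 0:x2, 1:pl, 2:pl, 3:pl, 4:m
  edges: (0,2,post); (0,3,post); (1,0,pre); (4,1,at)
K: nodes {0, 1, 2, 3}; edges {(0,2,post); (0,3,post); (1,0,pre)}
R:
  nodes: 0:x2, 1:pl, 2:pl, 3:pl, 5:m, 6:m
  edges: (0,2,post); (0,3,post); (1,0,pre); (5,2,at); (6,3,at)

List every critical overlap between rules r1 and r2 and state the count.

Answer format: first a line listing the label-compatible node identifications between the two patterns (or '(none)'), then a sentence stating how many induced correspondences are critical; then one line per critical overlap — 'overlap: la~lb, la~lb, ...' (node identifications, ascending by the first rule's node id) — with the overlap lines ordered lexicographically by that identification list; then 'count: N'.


label-compatible node identifications between L(r1) and L(r2): 1~1, 1~2, 1~3, 2~1, 2~2, 2~3, 3~1, 3~2, 3~3, 4~4
7 of the induced correspondences are critical overlaps of r1 and r2.
overlap: 1~1, 2~2, 3~3, 4~4
overlap: 1~1, 2~2, 4~4
overlap: 1~1, 2~3, 3~2, 4~4
overlap: 1~1, 2~3, 4~4
overlap: 1~1, 3~2, 4~4
overlap: 1~1, 3~3, 4~4
overlap: 1~1, 4~4
count: 7


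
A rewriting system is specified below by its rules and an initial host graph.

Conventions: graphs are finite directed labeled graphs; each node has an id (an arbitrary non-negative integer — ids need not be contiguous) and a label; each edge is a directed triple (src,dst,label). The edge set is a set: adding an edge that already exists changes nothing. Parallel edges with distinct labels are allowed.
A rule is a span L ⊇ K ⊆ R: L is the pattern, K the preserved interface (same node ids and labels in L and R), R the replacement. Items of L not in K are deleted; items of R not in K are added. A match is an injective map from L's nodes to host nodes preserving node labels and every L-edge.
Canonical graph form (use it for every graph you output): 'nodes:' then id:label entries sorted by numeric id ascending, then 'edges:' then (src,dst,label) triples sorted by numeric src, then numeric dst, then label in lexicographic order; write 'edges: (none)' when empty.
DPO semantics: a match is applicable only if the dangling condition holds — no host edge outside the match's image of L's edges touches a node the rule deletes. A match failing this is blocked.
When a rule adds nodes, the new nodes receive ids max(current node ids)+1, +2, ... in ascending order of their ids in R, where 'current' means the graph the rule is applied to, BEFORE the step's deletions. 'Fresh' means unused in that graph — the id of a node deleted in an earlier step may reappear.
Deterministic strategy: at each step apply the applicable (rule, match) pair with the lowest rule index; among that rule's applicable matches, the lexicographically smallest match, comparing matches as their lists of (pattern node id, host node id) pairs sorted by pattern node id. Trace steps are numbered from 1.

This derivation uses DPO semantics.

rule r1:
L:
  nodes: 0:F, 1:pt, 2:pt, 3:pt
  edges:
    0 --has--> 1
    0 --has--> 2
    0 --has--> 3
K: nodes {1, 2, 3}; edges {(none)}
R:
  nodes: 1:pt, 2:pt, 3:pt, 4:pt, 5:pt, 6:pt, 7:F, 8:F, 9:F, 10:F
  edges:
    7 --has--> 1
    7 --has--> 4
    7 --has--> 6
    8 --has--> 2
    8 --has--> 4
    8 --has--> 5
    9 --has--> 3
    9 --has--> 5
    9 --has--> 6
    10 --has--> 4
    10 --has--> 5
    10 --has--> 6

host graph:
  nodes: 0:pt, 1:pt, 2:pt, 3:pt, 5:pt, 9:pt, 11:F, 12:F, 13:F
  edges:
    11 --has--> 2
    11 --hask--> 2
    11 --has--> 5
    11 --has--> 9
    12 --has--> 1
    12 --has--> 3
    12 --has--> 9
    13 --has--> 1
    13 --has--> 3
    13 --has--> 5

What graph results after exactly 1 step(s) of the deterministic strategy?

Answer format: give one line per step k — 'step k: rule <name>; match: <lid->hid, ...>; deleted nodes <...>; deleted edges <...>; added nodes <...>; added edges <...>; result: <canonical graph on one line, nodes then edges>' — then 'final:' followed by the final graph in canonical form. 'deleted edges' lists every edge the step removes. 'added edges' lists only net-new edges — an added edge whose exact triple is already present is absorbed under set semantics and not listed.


step 1: rule r1; match: 0->12, 1->1, 2->3, 3->9; deleted nodes 12; deleted edges (12,1,has); (12,3,has); (12,9,has); added nodes 14, 15, 16, 17, 18, 19, 20; added edges (17,1,has); (17,14,has); (17,16,has); (18,3,has); (18,14,has); (18,15,has); (19,9,has); (19,15,has); (19,16,has); (20,14,has); (20,15,has); (20,16,has); result: nodes: 0:pt, 1:pt, 2:pt, 3:pt, 5:pt, 9:pt, 11:F, 13:F, 14:pt, 15:pt, 16:pt, 17:F, 18:F, 19:F, 20:F edges: (11,2,has); (11,2,hask); (11,5,has); (11,9,has); (13,1,has); (13,3,has); (13,5,has); (17,1,has); (17,14,has); (17,16,has); (18,3,has); (18,14,has); (18,15,has); (19,9,has); (19,15,has); (19,16,has); (20,14,has); (20,15,has); (20,16,has)
final:
nodes: 0:pt, 1:pt, 2:pt, 3:pt, 5:pt, 9:pt, 11:F, 13:F, 14:pt, 15:pt, 16:pt, 17:F, 18:F, 19:F, 20:F
edges: (11,2,has); (11,2,hask); (11,5,has); (11,9,has); (13,1,has); (13,3,has); (13,5,has); (17,1,has); (17,14,has); (17,16,has); (18,3,has); (18,14,has); (18,15,has); (19,9,has); (19,15,has); (19,16,has); (20,14,has); (20,15,has); (20,16,has)


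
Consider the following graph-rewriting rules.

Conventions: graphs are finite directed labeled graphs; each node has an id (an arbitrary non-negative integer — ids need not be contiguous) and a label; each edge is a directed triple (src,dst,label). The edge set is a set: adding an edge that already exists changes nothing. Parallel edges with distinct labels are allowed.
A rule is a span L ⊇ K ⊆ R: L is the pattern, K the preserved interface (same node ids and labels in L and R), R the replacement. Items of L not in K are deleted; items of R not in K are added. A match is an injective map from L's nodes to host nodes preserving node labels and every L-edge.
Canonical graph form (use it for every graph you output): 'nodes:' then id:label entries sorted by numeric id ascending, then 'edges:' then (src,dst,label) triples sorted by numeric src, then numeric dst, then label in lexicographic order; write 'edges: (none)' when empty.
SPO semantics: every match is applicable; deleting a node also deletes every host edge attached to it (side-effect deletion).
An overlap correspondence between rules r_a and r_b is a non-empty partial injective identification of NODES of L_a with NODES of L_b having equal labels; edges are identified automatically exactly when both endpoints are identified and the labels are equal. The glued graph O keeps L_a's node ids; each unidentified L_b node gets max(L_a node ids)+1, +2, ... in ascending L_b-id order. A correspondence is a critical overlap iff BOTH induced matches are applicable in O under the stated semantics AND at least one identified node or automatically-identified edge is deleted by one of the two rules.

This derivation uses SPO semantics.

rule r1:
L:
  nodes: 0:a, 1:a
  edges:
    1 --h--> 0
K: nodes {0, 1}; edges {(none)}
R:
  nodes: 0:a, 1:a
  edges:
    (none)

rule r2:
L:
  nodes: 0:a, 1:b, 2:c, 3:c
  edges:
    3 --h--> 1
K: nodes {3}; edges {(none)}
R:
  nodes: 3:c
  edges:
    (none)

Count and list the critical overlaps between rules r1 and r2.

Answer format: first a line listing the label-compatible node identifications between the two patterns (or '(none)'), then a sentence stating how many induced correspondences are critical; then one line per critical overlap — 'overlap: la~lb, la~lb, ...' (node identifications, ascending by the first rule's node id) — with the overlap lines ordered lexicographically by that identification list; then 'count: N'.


label-compatible node identifications between L(r1) and L(r2): 0~0, 1~0
2 of the induced correspondences are critical overlaps of r1 and r2.
overlap: 0~0
overlap: 1~0
count: 2


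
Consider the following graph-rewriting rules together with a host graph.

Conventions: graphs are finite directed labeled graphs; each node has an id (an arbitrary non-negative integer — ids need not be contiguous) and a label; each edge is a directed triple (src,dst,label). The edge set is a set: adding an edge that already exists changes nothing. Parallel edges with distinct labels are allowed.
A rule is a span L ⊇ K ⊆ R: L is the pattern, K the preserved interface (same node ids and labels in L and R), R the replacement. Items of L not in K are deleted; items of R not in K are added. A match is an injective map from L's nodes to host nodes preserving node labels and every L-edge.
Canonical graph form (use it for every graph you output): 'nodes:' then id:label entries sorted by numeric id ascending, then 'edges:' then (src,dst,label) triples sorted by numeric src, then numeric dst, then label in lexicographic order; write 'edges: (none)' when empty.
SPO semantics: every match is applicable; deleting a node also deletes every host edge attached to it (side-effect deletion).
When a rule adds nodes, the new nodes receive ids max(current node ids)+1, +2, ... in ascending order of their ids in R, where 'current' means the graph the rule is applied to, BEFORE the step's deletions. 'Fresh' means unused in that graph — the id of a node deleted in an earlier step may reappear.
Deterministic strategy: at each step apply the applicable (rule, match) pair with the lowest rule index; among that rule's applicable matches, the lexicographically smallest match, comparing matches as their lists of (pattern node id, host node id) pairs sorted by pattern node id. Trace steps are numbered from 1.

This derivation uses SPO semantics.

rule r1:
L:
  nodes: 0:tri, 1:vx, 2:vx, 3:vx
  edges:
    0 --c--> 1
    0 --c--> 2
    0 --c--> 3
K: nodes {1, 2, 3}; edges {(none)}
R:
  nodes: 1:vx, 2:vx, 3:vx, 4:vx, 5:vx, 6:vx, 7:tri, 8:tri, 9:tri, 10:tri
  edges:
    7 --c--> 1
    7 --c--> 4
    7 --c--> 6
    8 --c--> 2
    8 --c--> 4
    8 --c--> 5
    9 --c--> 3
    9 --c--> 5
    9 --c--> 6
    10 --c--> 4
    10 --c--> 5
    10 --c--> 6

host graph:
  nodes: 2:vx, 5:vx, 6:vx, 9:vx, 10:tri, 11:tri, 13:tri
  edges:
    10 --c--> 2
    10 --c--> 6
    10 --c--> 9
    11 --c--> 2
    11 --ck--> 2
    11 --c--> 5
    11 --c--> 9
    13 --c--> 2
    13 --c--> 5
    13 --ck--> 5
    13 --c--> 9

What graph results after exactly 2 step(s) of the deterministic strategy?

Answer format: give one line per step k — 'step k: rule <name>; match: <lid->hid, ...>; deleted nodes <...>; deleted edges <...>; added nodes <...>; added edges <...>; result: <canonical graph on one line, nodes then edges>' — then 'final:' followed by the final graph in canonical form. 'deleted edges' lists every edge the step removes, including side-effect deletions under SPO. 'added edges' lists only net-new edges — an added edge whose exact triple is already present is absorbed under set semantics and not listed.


step 1: rule r1; match: 0->10, 1->2, 2->6, 3->9; deleted nodes 10; deleted edges (10,2,c); (10,6,c); (10,9,c); added nodes 14, 15, 16, 17, 18, 19, 20; added edges (17,2,c); (17,14,c); (17,16,c); (18,6,c); (18,14,c); (18,15,c); (19,9,c); (19,15,c); (19,16,c); (20,14,c); (20,15,c); (20,16,c); result: nodes: 2:vx, 5:vx, 6:vx, 9:vx, 11:tri, 13:tri, 14:vx, 15:vx, 16:vx, 17:tri, 18:tri, 19:tri, 20:tri edges: (11,2,c); (11,2,ck); (11,5,c); (11,9,c); (13,2,c); (13,5,c); (13,5,ck); (13,9,c); (17,2,c); (17,14,c); (17,16,c); (18,6,c); (18,14,c); (18,15,c); (19,9,c); (19,15,c); (19,16,c); (20,14,c); (20,15,c); (20,16,c)
step 2: rule r1; match: 0->11, 1->2, 2->5, 3->9; deleted nodes 11; deleted edges (11,2,c); (11,2,ck); (11,5,c); (11,9,c); added nodes 21, 22, 23, 24, 25, 26, 27; added edges (24,2,c); (24,21,c); (24,23,c); (25,5,c); (25,21,c); (25,22,c); (26,9,c); (26,22,c); (26,23,c); (27,21,c); (27,22,c); (27,23,c); result: nodes: 2:vx, 5:vx, 6:vx, 9:vx, 13:tri, 14:vx, 15:vx, 16:vx, 17:tri, 18:tri, 19:tri, 20:tri, 21:vx, 22:vx, 23:vx, 24:tri, 25:tri, 26:tri, 27:tri edges: (13,2,c); (13,5,c); (13,5,ck); (13,9,c); (17,2,c); (17,14,c); (17,16,c); (18,6,c); (18,14,c); (18,15,c); (19,9,c); (19,15,c); (19,16,c); (20,14,c); (20,15,c); (20,16,c); (24,2,c); (24,21,c); (24,23,c); (25,5,c); (25,21,c); (25,22,c); (26,9,c); (26,22,c); (26,23,c); (27,21,c); (27,22,c); (27,23,c)
final:
nodes: 2:vx, 5:vx, 6:vx, 9:vx, 13:tri, 14:vx, 15:vx, 16:vx, 17:tri, 18:tri, 19:tri, 20:tri, 21:vx, 22:vx, 23:vx, 24:tri, 25:tri, 26:tri, 27:tri
edges: (13,2,c); (13,5,c); (13,5,ck); (13,9,c); (17,2,c); (17,14,c); (17,16,c); (18,6,c); (18,14,c); (18,15,c); (19,9,c); (19,15,c); (19,16,c); (20,14,c); (20,15,c); (20,16,c); (24,2,c); (24,21,c); (24,23,c); (25,5,c); (25,21,c); (25,22,c); (26,9,c); (26,22,c); (26,23,c); (27,21,c); (27,22,c); (27,23,c)


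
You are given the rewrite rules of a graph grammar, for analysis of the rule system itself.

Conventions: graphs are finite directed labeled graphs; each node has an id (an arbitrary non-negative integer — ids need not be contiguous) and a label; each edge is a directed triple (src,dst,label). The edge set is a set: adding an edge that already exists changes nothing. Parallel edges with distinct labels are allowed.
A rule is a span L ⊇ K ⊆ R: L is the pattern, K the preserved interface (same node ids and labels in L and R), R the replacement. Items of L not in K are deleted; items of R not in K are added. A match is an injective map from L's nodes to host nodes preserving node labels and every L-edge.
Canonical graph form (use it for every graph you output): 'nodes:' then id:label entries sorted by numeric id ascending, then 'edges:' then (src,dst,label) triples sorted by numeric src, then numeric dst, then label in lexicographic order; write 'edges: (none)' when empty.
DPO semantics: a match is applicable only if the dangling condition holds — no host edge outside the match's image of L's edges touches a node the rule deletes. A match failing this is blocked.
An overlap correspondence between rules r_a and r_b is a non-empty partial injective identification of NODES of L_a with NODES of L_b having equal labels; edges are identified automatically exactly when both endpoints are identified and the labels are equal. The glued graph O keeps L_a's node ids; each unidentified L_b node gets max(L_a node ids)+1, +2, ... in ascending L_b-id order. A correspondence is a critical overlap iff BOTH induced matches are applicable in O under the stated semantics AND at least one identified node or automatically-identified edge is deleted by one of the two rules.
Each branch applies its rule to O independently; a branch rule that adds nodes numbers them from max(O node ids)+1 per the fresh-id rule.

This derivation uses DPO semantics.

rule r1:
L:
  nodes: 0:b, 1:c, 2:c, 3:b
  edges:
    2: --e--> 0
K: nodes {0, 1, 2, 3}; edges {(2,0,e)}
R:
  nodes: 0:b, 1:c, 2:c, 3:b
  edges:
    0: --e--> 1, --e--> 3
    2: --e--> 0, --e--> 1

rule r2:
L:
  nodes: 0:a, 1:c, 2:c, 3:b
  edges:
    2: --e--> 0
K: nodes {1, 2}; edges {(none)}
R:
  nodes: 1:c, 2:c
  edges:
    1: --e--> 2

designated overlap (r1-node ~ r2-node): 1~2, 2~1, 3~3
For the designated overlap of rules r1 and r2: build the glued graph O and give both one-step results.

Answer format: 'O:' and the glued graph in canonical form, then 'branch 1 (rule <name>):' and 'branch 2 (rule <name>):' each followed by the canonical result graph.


O:
nodes: 0:b, 1:c, 2:c, 3:b, 4:a
edges: (1,4,e); (2,0,e)
branch 1 (rule r1):
nodes: 0:b, 1:c, 2:c, 3:b, 4:a
edges: (0,1,e); (0,3,e); (1,4,e); (2,0,e); (2,1,e)
branch 2 (rule r2):
nodes: 0:b, 1:c, 2:c
edges: (2,0,e); (2,1,e)


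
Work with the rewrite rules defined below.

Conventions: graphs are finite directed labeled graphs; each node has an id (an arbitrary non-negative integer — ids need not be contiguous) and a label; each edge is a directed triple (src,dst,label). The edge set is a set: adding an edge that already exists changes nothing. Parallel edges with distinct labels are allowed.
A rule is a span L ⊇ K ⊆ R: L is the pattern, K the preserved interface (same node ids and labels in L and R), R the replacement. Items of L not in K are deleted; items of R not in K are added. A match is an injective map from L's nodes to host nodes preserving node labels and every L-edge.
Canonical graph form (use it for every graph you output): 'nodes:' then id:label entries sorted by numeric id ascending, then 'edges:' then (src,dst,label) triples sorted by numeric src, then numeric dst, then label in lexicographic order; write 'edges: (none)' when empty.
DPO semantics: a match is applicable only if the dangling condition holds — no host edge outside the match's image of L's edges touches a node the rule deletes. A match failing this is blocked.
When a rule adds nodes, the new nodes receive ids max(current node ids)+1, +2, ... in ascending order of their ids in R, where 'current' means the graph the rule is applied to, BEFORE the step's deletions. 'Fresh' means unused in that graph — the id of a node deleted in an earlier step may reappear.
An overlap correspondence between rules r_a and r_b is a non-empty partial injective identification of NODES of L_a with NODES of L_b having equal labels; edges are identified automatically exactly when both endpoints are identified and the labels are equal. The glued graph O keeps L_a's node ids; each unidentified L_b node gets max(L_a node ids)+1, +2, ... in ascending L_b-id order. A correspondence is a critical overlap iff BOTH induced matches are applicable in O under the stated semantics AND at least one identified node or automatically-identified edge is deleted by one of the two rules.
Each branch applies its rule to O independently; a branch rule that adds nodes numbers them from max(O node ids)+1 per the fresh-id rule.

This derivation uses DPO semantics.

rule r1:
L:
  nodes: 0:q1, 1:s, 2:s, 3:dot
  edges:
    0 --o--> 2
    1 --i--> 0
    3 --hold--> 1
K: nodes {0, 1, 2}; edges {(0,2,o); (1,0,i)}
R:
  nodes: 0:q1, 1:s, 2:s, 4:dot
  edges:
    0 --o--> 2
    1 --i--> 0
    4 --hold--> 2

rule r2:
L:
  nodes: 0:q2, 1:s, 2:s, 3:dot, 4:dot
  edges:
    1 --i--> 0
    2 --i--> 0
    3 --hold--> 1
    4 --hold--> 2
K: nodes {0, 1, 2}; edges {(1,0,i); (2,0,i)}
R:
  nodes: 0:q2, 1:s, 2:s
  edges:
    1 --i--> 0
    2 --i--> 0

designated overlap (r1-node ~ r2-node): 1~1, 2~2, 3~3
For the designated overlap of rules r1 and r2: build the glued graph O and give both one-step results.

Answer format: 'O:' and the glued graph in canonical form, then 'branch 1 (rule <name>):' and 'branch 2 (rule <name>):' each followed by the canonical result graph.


O:
nodes: 0:q1, 1:s, 2:s, 3:dot, 4:q2, 5:dot
edges: (0,2,o); (1,0,i); (1,4,i); (2,4,i); (3,1,hold); (5,2,hold)
branch 1 (rule r1):
nodes: 0:q1, 1:s, 2:s, 4:q2, 5:dot, 6:dot
edges: (0,2,o); (1,0,i); (1,4,i); (2,4,i); (5,2,hold); (6,2,hold)
branch 2 (rule r2):
nodes: 0:q1, 1:s, 2:s, 4:q2
edges: (0,2,o); (1,0,i); (1,4,i); (2,4,i)


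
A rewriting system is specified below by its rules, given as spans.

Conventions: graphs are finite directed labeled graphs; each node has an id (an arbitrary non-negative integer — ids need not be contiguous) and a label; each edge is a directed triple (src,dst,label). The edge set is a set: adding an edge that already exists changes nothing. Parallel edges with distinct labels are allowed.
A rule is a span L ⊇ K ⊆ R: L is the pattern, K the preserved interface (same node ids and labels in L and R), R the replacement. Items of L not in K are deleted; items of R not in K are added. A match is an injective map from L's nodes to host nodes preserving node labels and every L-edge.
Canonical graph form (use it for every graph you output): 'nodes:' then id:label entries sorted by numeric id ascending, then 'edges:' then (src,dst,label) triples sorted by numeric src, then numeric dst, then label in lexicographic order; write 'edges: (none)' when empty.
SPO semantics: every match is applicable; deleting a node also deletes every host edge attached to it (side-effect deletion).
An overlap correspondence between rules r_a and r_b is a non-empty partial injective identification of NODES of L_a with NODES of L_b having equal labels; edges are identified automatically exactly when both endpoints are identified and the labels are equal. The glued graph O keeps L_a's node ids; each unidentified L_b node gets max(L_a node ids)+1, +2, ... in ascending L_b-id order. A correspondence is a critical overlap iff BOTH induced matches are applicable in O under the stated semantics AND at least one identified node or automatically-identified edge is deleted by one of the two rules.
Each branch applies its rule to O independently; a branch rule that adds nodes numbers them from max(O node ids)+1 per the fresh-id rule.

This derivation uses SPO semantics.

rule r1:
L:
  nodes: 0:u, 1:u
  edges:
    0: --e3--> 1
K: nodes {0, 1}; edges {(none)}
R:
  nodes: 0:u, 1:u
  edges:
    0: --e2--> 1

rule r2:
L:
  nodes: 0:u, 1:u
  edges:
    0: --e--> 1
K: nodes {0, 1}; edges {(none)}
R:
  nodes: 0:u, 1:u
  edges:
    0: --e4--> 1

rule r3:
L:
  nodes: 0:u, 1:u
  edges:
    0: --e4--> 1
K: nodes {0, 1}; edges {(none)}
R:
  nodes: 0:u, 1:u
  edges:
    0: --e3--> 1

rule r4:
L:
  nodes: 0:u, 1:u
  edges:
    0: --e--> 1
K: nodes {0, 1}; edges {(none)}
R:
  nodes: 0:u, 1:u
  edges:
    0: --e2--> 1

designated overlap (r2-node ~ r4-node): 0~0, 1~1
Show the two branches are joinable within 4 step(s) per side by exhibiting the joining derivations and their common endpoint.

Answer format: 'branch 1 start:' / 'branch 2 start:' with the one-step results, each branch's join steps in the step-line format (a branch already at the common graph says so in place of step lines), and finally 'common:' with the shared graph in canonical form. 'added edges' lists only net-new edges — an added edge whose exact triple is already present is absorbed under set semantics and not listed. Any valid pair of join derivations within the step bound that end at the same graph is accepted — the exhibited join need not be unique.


branch 1 start:
nodes: 0:u, 1:u
edges: (0,1,e4)
branch 2 start:
nodes: 0:u, 1:u
edges: (0,1,e2)
branch 1 step 1: rule r3; match: 0->0, 1->1; deleted nodes (none); deleted edges (0,1,e4); added nodes (none); added edges (0,1,e3); result: nodes: 0:u, 1:u edges: (0,1,e3)
branch 1 step 2: rule r1; match: 0->0, 1->1; deleted nodes (none); deleted edges (0,1,e3); added nodes (none); added edges (0,1,e2); result: nodes: 0:u, 1:u edges: (0,1,e2)
branch 2: already at the common graph (0 steps)
common:
nodes: 0:u, 1:u
edges: (0,1,e2)


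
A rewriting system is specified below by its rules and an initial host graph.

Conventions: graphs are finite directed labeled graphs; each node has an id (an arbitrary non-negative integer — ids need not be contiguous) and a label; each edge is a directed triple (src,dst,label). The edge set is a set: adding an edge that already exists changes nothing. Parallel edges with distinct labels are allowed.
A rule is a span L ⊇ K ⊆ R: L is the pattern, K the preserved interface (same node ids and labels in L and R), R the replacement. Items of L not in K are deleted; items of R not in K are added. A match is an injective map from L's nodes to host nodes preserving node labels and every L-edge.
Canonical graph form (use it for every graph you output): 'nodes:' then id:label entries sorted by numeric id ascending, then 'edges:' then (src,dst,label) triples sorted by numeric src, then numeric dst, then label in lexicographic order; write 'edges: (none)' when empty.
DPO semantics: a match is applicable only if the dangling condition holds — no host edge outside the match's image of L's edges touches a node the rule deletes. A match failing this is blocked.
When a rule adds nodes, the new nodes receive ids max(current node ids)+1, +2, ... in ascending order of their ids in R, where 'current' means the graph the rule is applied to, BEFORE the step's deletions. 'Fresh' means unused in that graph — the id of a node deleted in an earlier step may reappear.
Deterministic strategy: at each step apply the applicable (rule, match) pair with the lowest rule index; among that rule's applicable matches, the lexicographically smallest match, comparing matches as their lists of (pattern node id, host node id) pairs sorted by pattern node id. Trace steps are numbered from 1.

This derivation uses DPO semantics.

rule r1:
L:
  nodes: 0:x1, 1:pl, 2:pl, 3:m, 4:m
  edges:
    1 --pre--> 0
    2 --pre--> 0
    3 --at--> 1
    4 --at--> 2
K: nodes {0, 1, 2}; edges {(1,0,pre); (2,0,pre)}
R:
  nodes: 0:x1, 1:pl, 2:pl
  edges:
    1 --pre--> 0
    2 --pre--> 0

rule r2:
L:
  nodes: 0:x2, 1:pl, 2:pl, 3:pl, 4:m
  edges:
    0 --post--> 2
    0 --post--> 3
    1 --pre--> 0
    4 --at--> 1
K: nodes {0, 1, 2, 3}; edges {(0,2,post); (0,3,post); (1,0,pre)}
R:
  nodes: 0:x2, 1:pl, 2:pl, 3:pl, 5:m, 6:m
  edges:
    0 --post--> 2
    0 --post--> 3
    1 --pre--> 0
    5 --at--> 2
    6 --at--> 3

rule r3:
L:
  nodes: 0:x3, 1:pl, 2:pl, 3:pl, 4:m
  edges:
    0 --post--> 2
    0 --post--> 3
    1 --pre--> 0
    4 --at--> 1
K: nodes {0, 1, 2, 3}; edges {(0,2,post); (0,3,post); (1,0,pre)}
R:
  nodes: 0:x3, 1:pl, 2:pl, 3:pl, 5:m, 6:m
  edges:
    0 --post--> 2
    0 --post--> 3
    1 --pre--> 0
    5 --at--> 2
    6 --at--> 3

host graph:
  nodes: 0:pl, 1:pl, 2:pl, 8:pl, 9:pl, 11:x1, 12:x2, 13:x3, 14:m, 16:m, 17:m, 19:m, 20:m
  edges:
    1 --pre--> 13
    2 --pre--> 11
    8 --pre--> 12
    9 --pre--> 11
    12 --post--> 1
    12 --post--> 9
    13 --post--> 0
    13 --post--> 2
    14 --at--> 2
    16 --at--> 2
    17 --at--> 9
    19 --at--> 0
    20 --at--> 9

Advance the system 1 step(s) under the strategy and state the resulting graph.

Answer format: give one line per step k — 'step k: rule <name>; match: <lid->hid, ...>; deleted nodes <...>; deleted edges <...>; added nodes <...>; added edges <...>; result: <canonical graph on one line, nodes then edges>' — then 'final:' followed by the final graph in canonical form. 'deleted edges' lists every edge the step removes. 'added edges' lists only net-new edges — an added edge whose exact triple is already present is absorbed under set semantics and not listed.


step 1: rule r1; match: 0->11, 1->2, 2->9, 3->14, 4->17; deleted nodes 14, 17; deleted edges (14,2,at); (17,9,at); added nodes (none); added edges (none); result: nodes: 0:pl, 1:pl, 2:pl, 8:pl, 9:pl, 11:x1, 12:x2, 13:x3, 16:m, 19:m, 20:m edges: (1,13,pre); (2,11,pre); (8,12,pre); (9,11,pre); (12,1,post); (12,9,post); (13,0,post); (13,2,post); (16,2,at); (19,0,at); (20,9,at)
final:
nodes: 0:pl, 1:pl, 2:pl, 8:pl, 9:pl, 11:x1, 12:x2, 13:x3, 16:m, 19:m, 20:m
edges: (1,13,pre); (2,11,pre); (8,12,pre); (9,11,pre); (12,1,post); (12,9,post); (13,0,post); (13,2,post); (16,2,at); (19,0,at); (20,9,at)


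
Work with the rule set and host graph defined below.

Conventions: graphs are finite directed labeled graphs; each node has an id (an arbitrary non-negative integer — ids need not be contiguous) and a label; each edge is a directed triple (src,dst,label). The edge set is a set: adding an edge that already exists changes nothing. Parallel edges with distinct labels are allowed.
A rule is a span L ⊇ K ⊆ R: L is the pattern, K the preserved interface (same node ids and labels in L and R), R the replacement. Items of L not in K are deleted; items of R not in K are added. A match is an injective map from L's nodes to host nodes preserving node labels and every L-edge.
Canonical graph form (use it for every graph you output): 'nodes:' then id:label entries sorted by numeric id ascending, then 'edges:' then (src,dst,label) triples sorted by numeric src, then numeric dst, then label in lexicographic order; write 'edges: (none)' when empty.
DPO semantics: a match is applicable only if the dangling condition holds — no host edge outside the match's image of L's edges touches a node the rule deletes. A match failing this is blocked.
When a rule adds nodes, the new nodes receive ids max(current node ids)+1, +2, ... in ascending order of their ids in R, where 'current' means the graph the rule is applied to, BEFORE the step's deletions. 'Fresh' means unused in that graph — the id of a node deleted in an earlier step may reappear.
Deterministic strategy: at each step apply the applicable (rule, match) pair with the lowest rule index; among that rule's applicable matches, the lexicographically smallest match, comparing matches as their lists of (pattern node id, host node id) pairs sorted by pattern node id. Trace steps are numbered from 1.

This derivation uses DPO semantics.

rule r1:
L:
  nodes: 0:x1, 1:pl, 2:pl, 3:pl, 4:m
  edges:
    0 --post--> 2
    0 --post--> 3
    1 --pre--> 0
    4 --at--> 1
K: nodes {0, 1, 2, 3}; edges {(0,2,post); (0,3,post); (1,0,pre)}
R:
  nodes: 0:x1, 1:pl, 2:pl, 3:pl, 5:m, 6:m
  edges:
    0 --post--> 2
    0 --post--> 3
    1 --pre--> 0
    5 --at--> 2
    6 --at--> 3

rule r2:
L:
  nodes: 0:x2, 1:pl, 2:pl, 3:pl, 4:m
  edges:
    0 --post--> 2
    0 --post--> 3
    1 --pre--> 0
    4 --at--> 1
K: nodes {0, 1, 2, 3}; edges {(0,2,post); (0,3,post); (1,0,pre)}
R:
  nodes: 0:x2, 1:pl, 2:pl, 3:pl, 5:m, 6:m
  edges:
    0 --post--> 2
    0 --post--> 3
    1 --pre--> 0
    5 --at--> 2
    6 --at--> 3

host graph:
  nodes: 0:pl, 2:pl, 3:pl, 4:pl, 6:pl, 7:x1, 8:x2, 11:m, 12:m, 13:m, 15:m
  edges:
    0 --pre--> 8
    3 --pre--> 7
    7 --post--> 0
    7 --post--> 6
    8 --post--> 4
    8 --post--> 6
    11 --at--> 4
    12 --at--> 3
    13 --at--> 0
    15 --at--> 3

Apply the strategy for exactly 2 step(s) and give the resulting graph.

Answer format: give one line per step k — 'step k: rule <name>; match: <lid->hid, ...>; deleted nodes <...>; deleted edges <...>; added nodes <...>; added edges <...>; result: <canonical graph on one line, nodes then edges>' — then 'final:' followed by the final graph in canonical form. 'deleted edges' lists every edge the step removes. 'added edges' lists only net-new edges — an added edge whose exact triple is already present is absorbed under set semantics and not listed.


step 1: rule r1; match: 0->7, 1->3, 2->0, 3->6, 4->12; deleted nodes 12; deleted edges (12,3,at); added nodes 16, 17; added edges (16,0,at); (17,6,at); result: nodes: 0:pl, 2:pl, 3:pl, 4:pl, 6:pl, 7:x1, 8:x2, 11:m, 13:m, 15:m, 16:m, 17:m edges: (0,8,pre); (3,7,pre); (7,0,post); (7,6,post); (8,4,post); (8,6,post); (11,4,at); (13,0,at); (15,3,at); (16,0,at); (17,6,at)
step 2: rule r1; match: 0->7, 1->3, 2->0, 3->6, 4->15; deleted nodes 15; deleted edges (15,3,at); added nodes 18, 19; added edges (18,0,at); (19,6,at); result: nodes: 0:pl, 2:pl, 3:pl, 4:pl, 6:pl, 7:x1, 8:x2, 11:m, 13:m, 16:m, 17:m, 18:m, 19:m edges: (0,8,pre); (3,7,pre); (7,0,post); (7,6,post); (8,4,post); (8,6,post); (11,4,at); (13,0,at); (16,0,at); (17,6,at); (18,0,at); (19,6,at)
final:
nodes: 0:pl, 2:pl, 3:pl, 4:pl, 6:pl, 7:x1, 8:x2, 11:m, 13:m, 16:m, 17:m, 18:m, 19:m
edges: (0,8,pre); (3,7,pre); (7,0,post); (7,6,post); (8,4,post); (8,6,post); (11,4,at); (13,0,at); (16,0,at); (17,6,at); (18,0,at); (19,6,at)


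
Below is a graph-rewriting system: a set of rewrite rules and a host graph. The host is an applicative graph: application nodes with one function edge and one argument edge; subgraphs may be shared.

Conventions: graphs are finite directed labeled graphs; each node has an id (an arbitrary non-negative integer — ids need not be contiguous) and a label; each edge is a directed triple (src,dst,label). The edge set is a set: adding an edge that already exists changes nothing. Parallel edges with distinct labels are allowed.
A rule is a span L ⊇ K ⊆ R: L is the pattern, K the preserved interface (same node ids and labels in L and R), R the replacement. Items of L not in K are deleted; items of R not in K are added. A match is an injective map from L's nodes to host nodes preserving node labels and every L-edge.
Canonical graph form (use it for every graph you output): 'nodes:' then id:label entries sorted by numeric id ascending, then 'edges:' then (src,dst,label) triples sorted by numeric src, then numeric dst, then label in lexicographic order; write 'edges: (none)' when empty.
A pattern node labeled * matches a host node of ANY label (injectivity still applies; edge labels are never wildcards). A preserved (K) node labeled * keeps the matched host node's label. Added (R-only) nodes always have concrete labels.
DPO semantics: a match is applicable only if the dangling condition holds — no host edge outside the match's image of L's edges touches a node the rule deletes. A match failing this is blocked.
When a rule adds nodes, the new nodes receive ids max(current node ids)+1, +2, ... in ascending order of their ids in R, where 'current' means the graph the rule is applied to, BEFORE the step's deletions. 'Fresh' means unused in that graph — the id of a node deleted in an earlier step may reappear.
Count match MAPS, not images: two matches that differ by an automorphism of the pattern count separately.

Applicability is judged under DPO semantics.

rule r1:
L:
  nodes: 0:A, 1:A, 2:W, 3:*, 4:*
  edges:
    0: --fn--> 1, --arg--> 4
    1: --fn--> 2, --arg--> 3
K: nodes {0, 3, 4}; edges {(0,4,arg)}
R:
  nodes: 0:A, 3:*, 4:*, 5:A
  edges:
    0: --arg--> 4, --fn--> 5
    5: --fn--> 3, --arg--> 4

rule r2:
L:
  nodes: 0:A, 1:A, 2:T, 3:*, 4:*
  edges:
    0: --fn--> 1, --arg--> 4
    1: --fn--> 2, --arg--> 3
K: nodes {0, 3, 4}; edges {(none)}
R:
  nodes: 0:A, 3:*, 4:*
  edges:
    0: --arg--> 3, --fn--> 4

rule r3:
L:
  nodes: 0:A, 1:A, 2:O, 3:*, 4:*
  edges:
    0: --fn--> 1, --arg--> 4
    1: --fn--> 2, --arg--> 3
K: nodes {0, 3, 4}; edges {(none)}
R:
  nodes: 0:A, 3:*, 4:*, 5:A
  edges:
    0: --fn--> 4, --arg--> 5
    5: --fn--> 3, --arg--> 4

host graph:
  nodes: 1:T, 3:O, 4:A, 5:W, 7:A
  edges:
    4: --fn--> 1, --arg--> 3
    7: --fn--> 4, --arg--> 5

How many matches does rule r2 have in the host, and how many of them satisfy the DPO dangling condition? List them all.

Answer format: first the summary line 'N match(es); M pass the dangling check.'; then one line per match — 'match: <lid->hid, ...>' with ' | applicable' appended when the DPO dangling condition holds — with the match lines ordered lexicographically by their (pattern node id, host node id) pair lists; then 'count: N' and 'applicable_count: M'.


1 match(es); 1 pass the dangling check.
match: 0->7, 1->4, 2->1, 3->3, 4->5 | applicable
count: 1
applicable_count: 1
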